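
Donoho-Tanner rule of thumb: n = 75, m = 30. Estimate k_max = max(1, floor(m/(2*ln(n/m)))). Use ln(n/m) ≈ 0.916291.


n/m = 75/30 = 5/2.
ln(n/m) ≈ 0.916291.
2*ln(n/m) ≈ 1.832582.
m/(2*ln(n/m)) ≈ 30/1.832582 ≈ 16.3703.
floor = 16.
k_max = max(1, 16) = 16.

16


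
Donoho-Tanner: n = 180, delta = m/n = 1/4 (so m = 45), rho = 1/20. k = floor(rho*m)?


m = 1/4*180 = 45.
rho = 1/20.
rho*m = 1/20*45 = 2.25.
k = floor(2.25) = 2.

2


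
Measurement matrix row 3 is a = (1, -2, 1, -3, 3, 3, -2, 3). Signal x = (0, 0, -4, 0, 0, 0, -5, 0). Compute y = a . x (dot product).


Non-zero terms: ['1*-4', '-2*-5']
Products: [-4, 10]
y = sum = 6.

6


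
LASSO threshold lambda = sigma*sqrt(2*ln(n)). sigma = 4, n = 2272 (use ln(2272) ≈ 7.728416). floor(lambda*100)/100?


ln(2272) ≈ 7.728416.
2*ln(n) ≈ 15.456832.
sqrt(2*ln(n)) ≈ sqrt(15.456832) ≈ 3.931518.
lambda ≈ 4*3.931518 = 15.726072.
floor(lambda*100)/100 = 15.72.

15.72


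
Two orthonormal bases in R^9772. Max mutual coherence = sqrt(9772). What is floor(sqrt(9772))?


98^2 = 9604 <= 9772 < 9801 = 99^2, so 98 <= sqrt(9772) < 99.
floor(sqrt(9772)) = 98.

98


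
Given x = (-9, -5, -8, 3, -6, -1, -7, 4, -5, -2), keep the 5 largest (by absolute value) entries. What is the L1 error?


Sorted |x_i| descending: [9, 8, 7, 6, 5, 5, 4, 3, 2, 1]
Keep top 5: [9, 8, 7, 6, 5]
Tail entries: [5, 4, 3, 2, 1]
L1 error = sum of tail = 15.

15


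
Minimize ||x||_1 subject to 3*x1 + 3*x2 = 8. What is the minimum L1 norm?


Axis intercepts:
  x1 = 8/3, x2 = 0: L1 = 8/3
  x1 = 0, x2 = 8/3: L1 = 8/3
x* = (8/3, 0)
||x*||_1 = 8/3.

8/3


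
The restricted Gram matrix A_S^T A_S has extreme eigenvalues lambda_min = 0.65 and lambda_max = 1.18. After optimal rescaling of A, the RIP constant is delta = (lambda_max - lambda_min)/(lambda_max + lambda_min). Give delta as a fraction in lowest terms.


lambda_max - lambda_min = 1.18 - 0.65 = 0.53.
lambda_max + lambda_min = 1.18 + 0.65 = 1.83.
delta = 0.53/1.83 = 53/183.

53/183


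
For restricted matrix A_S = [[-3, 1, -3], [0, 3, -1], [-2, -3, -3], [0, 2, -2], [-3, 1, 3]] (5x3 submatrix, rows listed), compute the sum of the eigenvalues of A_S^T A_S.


Sum of eigenvalues of A_S^T A_S = trace(A_S^T A_S) = sum of squared column norms of A_S.
A_S^T A_S diagonal: [22, 24, 32].
trace = 22 + 24 + 32 = 78.

78


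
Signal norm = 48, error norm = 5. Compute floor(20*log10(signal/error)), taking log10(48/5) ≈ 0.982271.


||x||/||e|| = 48/5.
log10(48/5) ≈ 0.982271.
20*log10(||x||/||e||) ≈ 20*0.982271 = 19.64542.
floor(19.64542) = 19.

19


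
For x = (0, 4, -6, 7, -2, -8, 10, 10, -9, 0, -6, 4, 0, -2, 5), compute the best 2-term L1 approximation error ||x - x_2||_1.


Sorted |x_i| descending: [10, 10, 9, 8, 7, 6, 6, 5, 4, 4, 2, 2, 0, 0, 0]
Keep top 2: [10, 10]
Tail entries: [9, 8, 7, 6, 6, 5, 4, 4, 2, 2, 0, 0, 0]
L1 error = sum of tail = 53.

53


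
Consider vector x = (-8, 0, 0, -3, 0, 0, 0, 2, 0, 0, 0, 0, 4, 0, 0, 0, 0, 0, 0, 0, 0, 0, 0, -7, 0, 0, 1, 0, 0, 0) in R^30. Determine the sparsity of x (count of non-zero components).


Non-zero positions: [0, 3, 7, 12, 23, 26].
Sparsity = 6.

6


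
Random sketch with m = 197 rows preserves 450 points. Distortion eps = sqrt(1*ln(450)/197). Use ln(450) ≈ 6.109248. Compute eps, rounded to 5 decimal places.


ln(450) ≈ 6.109248.
1*ln(N)/m ≈ 1*6.109248/197 ≈ 0.03101141.
eps = sqrt(0.03101141) ≈ 0.1761006 ≈ 0.17610.

0.17610


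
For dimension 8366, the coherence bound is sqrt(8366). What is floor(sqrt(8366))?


91^2 = 8281 <= 8366 < 8464 = 92^2, so 91 <= sqrt(8366) < 92.
floor(sqrt(8366)) = 91.

91


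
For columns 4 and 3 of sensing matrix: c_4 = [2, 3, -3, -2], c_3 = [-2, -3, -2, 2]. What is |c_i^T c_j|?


Inner product: 2*-2 + 3*-3 + -3*-2 + -2*2
Products: [-4, -9, 6, -4]
Sum = -11.
|dot| = 11.

11


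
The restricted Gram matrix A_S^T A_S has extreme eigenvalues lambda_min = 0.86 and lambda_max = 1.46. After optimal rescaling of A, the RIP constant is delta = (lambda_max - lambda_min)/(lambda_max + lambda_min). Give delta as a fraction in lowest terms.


lambda_max - lambda_min = 1.46 - 0.86 = 0.60.
lambda_max + lambda_min = 1.46 + 0.86 = 2.32.
delta = 0.60/2.32 = 60/232 = 15/58.

15/58


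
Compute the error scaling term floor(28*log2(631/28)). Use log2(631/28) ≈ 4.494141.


log2(n/k) = log2(631/28) ≈ 4.494141.
k*log2(n/k) ≈ 28*4.494141 = 125.835948.
floor(125.835948) = 125.

125


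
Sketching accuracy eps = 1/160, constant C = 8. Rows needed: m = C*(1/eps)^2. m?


1/eps = 160.
(1/eps)^2 = 25600.
m = 8*25600 = 204800.

204800


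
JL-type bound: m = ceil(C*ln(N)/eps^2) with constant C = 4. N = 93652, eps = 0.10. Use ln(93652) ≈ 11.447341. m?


ln(93652) ≈ 11.447341.
eps^2 = 0.10^2 = 0.01.
C*ln(N)/eps^2 ≈ 4*11.447341/0.01 ≈ 4578.9364.
m = ceil(4578.9364) = 4579.

4579


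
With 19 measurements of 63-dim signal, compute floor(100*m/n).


100*m/n = 100*19/63 ≈ 30.1587.
floor = 30.

30


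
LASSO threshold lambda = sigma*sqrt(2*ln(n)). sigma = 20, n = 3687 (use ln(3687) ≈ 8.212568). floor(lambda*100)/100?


ln(3687) ≈ 8.212568.
2*ln(n) ≈ 16.425136.
sqrt(2*ln(n)) ≈ sqrt(16.425136) ≈ 4.052794.
lambda ≈ 20*4.052794 = 81.05588.
floor(lambda*100)/100 = 81.05.

81.05


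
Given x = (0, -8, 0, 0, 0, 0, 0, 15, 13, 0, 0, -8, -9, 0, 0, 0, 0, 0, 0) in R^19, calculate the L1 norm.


Non-zero entries: [(1, -8), (7, 15), (8, 13), (11, -8), (12, -9)]
Absolute values: [8, 15, 13, 8, 9]
||x||_1 = sum = 53.

53


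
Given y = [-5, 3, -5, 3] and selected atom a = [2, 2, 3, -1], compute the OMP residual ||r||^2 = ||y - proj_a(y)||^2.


a^T a = 18.
a^T y = -22.
coeff = -22/18 = -11/9.
||r||^2 = 370/9.

370/9


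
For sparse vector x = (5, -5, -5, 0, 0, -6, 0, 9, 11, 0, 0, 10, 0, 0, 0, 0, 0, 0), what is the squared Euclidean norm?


Non-zero entries: [(0, 5), (1, -5), (2, -5), (5, -6), (7, 9), (8, 11), (11, 10)]
Squares: [25, 25, 25, 36, 81, 121, 100]
||x||_2^2 = sum = 413.

413


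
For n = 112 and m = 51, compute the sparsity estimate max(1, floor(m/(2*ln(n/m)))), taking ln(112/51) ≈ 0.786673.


n/m = 112/51.
ln(n/m) ≈ 0.786673.
2*ln(n/m) ≈ 1.573346.
m/(2*ln(n/m)) ≈ 51/1.573346 ≈ 32.415.
floor = 32.
k_max = max(1, 32) = 32.

32


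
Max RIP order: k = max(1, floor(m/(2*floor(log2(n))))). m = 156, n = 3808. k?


floor(log2(3808)) = 11.
2*11 = 22.
m/(2*floor(log2(n))) = 156/22 ≈ 7.0909.
floor = 7.
k = max(1, 7) = 7.

7


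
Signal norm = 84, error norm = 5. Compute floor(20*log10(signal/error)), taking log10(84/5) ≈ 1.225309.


||x||/||e|| = 84/5.
log10(84/5) ≈ 1.225309.
20*log10(||x||/||e||) ≈ 20*1.225309 = 24.50618.
floor(24.50618) = 24.

24


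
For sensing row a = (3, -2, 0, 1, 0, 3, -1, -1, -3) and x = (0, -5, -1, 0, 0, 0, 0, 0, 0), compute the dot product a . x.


Non-zero terms: ['-2*-5', '0*-1']
Products: [10, 0]
y = sum = 10.

10


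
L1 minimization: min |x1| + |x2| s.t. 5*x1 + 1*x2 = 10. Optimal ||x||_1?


Axis intercepts:
  x1 = 2, x2 = 0: L1 = 2
  x1 = 0, x2 = 10: L1 = 10
x* = (2, 0)
||x*||_1 = 2.

2


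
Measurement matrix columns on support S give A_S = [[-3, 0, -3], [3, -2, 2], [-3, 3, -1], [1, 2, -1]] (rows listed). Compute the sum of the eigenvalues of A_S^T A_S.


Sum of eigenvalues of A_S^T A_S = trace(A_S^T A_S) = sum of squared column norms of A_S.
A_S^T A_S diagonal: [28, 17, 15].
trace = 28 + 17 + 15 = 60.

60


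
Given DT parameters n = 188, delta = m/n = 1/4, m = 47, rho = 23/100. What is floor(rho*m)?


m = 1/4*188 = 47.
rho = 23/100.
rho*m = 23/100*47 = 10.81.
k = floor(10.81) = 10.

10


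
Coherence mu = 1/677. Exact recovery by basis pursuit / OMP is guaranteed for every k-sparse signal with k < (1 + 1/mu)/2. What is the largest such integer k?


1/mu = 677.
1 + 1/mu = 678.
(1 + 1/mu)/2 = 339 is an integer and the inequality is strict, so k_max = 339 - 1 = 338.

338


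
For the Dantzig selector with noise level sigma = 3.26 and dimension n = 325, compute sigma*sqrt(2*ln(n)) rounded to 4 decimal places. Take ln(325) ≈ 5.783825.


ln(325) ≈ 5.783825.
2*ln(n) ≈ 11.56765.
sqrt(2*ln(n)) ≈ sqrt(11.56765) ≈ 3.401125.
threshold ≈ 3.26*3.401125 = 11.0876675 ≈ 11.0877.

11.0877


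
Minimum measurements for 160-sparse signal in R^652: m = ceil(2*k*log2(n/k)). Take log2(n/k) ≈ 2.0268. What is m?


log2(n/k) = log2(652/160) ≈ 2.0268.
2*k*log2(n/k) ≈ 2*160*2.0268 = 648.576.
m = ceil(648.576) = 649.

649


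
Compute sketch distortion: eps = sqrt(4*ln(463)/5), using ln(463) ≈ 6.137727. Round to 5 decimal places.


ln(463) ≈ 6.137727.
4*ln(N)/m ≈ 4*6.137727/5 ≈ 4.9101816.
eps = sqrt(4.9101816) ≈ 2.215893 ≈ 2.21589.

2.21589


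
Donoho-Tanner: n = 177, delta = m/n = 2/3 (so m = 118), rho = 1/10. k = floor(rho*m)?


m = 2/3*177 = 118.
rho = 1/10.
rho*m = 1/10*118 = 11.8.
k = floor(11.8) = 11.

11


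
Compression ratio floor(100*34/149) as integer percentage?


100*m/n = 100*34/149 ≈ 22.8188.
floor = 22.

22


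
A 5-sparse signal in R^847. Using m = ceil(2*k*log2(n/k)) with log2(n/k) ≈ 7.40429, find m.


log2(n/k) = log2(847/5) ≈ 7.40429.
2*k*log2(n/k) ≈ 2*5*7.40429 = 74.0429.
m = ceil(74.0429) = 75.

75


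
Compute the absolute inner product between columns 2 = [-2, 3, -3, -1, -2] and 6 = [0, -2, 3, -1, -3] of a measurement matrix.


Inner product: -2*0 + 3*-2 + -3*3 + -1*-1 + -2*-3
Products: [0, -6, -9, 1, 6]
Sum = -8.
|dot| = 8.

8


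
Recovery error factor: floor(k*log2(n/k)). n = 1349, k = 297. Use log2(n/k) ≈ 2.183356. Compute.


log2(n/k) = log2(1349/297) ≈ 2.183356.
k*log2(n/k) ≈ 297*2.183356 = 648.456732.
floor(648.456732) = 648.

648


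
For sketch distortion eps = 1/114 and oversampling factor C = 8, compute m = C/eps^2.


1/eps = 114.
(1/eps)^2 = 12996.
m = 8*12996 = 103968.

103968


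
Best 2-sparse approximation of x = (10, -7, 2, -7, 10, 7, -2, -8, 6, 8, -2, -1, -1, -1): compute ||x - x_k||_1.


Sorted |x_i| descending: [10, 10, 8, 8, 7, 7, 7, 6, 2, 2, 2, 1, 1, 1]
Keep top 2: [10, 10]
Tail entries: [8, 8, 7, 7, 7, 6, 2, 2, 2, 1, 1, 1]
L1 error = sum of tail = 52.

52


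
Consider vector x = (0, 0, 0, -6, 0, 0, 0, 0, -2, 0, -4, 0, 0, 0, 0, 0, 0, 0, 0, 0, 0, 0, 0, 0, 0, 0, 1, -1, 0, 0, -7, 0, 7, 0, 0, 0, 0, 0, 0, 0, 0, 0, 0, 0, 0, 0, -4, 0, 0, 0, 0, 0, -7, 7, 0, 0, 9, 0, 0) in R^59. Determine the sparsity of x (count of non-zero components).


Non-zero positions: [3, 8, 10, 26, 27, 30, 32, 46, 52, 53, 56].
Sparsity = 11.

11


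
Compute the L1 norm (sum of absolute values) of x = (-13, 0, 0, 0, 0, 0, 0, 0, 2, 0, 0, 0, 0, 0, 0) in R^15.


Non-zero entries: [(0, -13), (8, 2)]
Absolute values: [13, 2]
||x||_1 = sum = 15.

15


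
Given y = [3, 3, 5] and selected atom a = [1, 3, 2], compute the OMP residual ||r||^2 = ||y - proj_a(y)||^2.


a^T a = 14.
a^T y = 22.
coeff = 22/14 = 11/7.
||r||^2 = 59/7.

59/7


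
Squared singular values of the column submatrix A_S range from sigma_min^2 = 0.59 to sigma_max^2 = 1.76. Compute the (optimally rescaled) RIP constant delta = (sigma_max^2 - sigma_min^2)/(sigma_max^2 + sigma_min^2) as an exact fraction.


lambda_max - lambda_min = 1.76 - 0.59 = 1.17.
lambda_max + lambda_min = 1.76 + 0.59 = 2.35.
delta = 1.17/2.35 = 117/235.

117/235


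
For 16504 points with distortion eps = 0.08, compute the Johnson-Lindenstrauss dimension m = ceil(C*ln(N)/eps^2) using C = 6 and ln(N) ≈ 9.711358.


ln(16504) ≈ 9.711358.
eps^2 = 0.08^2 = 0.0064.
C*ln(N)/eps^2 ≈ 6*9.711358/0.0064 ≈ 9104.3981.
m = ceil(9104.3981) = 9105.

9105


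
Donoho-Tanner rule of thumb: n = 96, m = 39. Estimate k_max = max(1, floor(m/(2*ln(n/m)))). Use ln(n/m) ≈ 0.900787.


n/m = 96/39 = 32/13.
ln(n/m) ≈ 0.900787.
2*ln(n/m) ≈ 1.801574.
m/(2*ln(n/m)) ≈ 39/1.801574 ≈ 21.6477.
floor = 21.
k_max = max(1, 21) = 21.

21


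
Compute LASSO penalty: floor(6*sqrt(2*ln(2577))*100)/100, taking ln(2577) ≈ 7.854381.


ln(2577) ≈ 7.854381.
2*ln(n) ≈ 15.708762.
sqrt(2*ln(n)) ≈ sqrt(15.708762) ≈ 3.963428.
lambda ≈ 6*3.963428 = 23.780568.
floor(lambda*100)/100 = 23.78.

23.78


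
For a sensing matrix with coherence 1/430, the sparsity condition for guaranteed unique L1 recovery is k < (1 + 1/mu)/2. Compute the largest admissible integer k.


1/mu = 430.
1 + 1/mu = 431.
(1 + 1/mu)/2 = 215.5 is not an integer, so k_max = floor(215.5) = 215.

215


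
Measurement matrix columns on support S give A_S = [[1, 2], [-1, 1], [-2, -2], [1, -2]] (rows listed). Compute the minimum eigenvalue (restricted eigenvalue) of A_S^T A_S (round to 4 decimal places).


A_S^T A_S = [[7, 3], [3, 13]].
trace = 20.
det = 82.
disc = trace^2 - 4*det = 400 - 4*82 = 72.
sqrt(72) ≈ 8.485281.
lam_min = (20 - sqrt(72))/2 ≈ (20 - 8.485281)/2 = 5.7573595 ≈ 5.7574.

5.7574


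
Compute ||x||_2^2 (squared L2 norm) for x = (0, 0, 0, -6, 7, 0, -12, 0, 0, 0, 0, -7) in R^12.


Non-zero entries: [(3, -6), (4, 7), (6, -12), (11, -7)]
Squares: [36, 49, 144, 49]
||x||_2^2 = sum = 278.

278


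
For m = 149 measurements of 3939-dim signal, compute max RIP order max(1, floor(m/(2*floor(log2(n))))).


floor(log2(3939)) = 11.
2*11 = 22.
m/(2*floor(log2(n))) = 149/22 ≈ 6.7727.
floor = 6.
k = max(1, 6) = 6.

6


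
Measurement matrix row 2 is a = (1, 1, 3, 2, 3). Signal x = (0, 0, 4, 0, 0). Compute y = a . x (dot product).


Non-zero terms: ['3*4']
Products: [12]
y = sum = 12.

12


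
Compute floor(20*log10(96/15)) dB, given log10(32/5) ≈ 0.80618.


||x||/||e|| = 96/15 = 32/5.
log10(32/5) ≈ 0.80618.
20*log10(||x||/||e||) ≈ 20*0.80618 = 16.1236.
floor(16.1236) = 16.

16


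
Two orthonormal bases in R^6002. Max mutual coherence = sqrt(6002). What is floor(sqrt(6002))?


77^2 = 5929 <= 6002 < 6084 = 78^2, so 77 <= sqrt(6002) < 78.
floor(sqrt(6002)) = 77.

77


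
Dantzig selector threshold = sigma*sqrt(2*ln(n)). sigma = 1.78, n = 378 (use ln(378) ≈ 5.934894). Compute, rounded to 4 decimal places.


ln(378) ≈ 5.934894.
2*ln(n) ≈ 11.869788.
sqrt(2*ln(n)) ≈ sqrt(11.869788) ≈ 3.445256.
threshold ≈ 1.78*3.445256 = 6.13255568 ≈ 6.1326.

6.1326


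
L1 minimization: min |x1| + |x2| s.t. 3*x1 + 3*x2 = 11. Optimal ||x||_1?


Axis intercepts:
  x1 = 11/3, x2 = 0: L1 = 11/3
  x1 = 0, x2 = 11/3: L1 = 11/3
x* = (11/3, 0)
||x*||_1 = 11/3.

11/3


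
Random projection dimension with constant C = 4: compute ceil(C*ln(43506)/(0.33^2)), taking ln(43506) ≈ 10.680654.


ln(43506) ≈ 10.680654.
eps^2 = 0.33^2 = 0.1089.
C*ln(N)/eps^2 ≈ 4*10.680654/0.1089 ≈ 392.3105.
m = ceil(392.3105) = 393.

393


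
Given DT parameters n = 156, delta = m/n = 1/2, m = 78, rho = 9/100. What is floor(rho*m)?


m = 1/2*156 = 78.
rho = 9/100.
rho*m = 9/100*78 = 7.02.
k = floor(7.02) = 7.

7


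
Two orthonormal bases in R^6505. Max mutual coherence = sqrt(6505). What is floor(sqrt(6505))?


80^2 = 6400 <= 6505 < 6561 = 81^2, so 80 <= sqrt(6505) < 81.
floor(sqrt(6505)) = 80.

80


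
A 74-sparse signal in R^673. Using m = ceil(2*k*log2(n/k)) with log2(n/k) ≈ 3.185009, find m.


log2(n/k) = log2(673/74) ≈ 3.185009.
2*k*log2(n/k) ≈ 2*74*3.185009 = 471.381332.
m = ceil(471.381332) = 472.

472


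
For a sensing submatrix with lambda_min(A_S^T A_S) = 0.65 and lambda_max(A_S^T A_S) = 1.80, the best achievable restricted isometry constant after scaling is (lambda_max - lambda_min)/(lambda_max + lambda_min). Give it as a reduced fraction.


lambda_max - lambda_min = 1.80 - 0.65 = 1.15.
lambda_max + lambda_min = 1.80 + 0.65 = 2.45.
delta = 1.15/2.45 = 115/245 = 23/49.

23/49


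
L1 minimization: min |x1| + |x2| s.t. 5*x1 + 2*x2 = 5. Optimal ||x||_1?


Axis intercepts:
  x1 = 1, x2 = 0: L1 = 1
  x1 = 0, x2 = 5/2: L1 = 5/2
x* = (1, 0)
||x*||_1 = 1.

1


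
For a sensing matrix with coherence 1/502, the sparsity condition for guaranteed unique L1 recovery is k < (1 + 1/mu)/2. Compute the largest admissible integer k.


1/mu = 502.
1 + 1/mu = 503.
(1 + 1/mu)/2 = 251.5 is not an integer, so k_max = floor(251.5) = 251.

251


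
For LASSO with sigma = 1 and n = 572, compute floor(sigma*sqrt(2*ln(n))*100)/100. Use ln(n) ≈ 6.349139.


ln(572) ≈ 6.349139.
2*ln(n) ≈ 12.698278.
sqrt(2*ln(n)) ≈ sqrt(12.698278) ≈ 3.563464.
lambda ≈ 1*3.563464 = 3.563464.
floor(lambda*100)/100 = 3.56.

3.56


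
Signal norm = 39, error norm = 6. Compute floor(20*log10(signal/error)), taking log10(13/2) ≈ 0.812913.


||x||/||e|| = 39/6 = 13/2.
log10(13/2) ≈ 0.812913.
20*log10(||x||/||e||) ≈ 20*0.812913 = 16.25826.
floor(16.25826) = 16.

16


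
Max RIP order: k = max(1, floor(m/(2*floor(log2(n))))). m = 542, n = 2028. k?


floor(log2(2028)) = 10.
2*10 = 20.
m/(2*floor(log2(n))) = 542/20 ≈ 27.1.
floor = 27.
k = max(1, 27) = 27.

27


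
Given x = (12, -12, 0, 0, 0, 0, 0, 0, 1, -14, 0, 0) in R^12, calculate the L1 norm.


Non-zero entries: [(0, 12), (1, -12), (8, 1), (9, -14)]
Absolute values: [12, 12, 1, 14]
||x||_1 = sum = 39.

39


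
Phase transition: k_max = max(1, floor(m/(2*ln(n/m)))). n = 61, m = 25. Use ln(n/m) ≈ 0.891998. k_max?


n/m = 61/25.
ln(n/m) ≈ 0.891998.
2*ln(n/m) ≈ 1.783996.
m/(2*ln(n/m)) ≈ 25/1.783996 ≈ 14.0135.
floor = 14.
k_max = max(1, 14) = 14.

14


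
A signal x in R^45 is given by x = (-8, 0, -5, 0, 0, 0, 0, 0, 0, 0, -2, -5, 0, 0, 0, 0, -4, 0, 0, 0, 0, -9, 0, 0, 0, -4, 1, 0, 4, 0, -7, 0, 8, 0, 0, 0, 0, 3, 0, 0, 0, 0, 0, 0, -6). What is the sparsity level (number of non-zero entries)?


Non-zero positions: [0, 2, 10, 11, 16, 21, 25, 26, 28, 30, 32, 37, 44].
Sparsity = 13.

13


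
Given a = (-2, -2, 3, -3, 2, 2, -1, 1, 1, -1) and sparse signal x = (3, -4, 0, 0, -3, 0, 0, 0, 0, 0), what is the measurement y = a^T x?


Non-zero terms: ['-2*3', '-2*-4', '2*-3']
Products: [-6, 8, -6]
y = sum = -4.

-4


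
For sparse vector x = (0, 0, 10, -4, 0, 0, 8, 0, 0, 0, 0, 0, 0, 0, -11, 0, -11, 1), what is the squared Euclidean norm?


Non-zero entries: [(2, 10), (3, -4), (6, 8), (14, -11), (16, -11), (17, 1)]
Squares: [100, 16, 64, 121, 121, 1]
||x||_2^2 = sum = 423.

423


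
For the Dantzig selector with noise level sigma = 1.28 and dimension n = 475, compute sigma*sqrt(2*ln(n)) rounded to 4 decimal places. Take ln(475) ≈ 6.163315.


ln(475) ≈ 6.163315.
2*ln(n) ≈ 12.32663.
sqrt(2*ln(n)) ≈ sqrt(12.32663) ≈ 3.51093.
threshold ≈ 1.28*3.51093 = 4.4939904 ≈ 4.4940.

4.4940


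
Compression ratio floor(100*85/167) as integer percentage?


100*m/n = 100*85/167 ≈ 50.8982.
floor = 50.

50


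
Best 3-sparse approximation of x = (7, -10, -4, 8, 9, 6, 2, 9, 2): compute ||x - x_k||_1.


Sorted |x_i| descending: [10, 9, 9, 8, 7, 6, 4, 2, 2]
Keep top 3: [10, 9, 9]
Tail entries: [8, 7, 6, 4, 2, 2]
L1 error = sum of tail = 29.

29


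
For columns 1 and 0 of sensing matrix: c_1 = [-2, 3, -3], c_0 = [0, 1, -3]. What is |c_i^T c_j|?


Inner product: -2*0 + 3*1 + -3*-3
Products: [0, 3, 9]
Sum = 12.
|dot| = 12.

12


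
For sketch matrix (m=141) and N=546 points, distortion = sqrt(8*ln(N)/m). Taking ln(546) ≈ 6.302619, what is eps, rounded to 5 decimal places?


ln(546) ≈ 6.302619.
8*ln(N)/m ≈ 8*6.302619/141 ≈ 0.3575954.
eps = sqrt(0.3575954) ≈ 0.5979928 ≈ 0.59799.

0.59799


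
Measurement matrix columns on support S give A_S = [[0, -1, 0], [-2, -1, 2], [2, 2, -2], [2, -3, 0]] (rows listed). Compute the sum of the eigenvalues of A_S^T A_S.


Sum of eigenvalues of A_S^T A_S = trace(A_S^T A_S) = sum of squared column norms of A_S.
A_S^T A_S diagonal: [12, 15, 8].
trace = 12 + 15 + 8 = 35.

35


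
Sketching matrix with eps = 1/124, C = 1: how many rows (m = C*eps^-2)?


1/eps = 124.
(1/eps)^2 = 15376.
m = 1*15376 = 15376.

15376


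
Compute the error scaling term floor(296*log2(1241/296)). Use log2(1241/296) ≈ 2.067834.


log2(n/k) = log2(1241/296) ≈ 2.067834.
k*log2(n/k) ≈ 296*2.067834 = 612.078864.
floor(612.078864) = 612.

612


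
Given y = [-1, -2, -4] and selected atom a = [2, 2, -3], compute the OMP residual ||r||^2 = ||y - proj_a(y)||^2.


a^T a = 17.
a^T y = 6.
coeff = 6/17 = 6/17.
||r||^2 = 321/17.

321/17


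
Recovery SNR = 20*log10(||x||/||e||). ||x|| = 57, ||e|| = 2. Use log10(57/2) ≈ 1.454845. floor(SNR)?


||x||/||e|| = 57/2.
log10(57/2) ≈ 1.454845.
20*log10(||x||/||e||) ≈ 20*1.454845 = 29.0969.
floor(29.0969) = 29.

29


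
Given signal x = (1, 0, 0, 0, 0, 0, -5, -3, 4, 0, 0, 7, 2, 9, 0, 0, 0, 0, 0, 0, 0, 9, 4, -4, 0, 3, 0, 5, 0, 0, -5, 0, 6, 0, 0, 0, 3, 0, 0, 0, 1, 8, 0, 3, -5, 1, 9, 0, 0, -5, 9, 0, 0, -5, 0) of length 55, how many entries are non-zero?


Non-zero positions: [0, 6, 7, 8, 11, 12, 13, 21, 22, 23, 25, 27, 30, 32, 36, 40, 41, 43, 44, 45, 46, 49, 50, 53].
Sparsity = 24.

24


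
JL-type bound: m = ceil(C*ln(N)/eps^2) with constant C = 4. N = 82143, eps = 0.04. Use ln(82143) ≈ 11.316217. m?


ln(82143) ≈ 11.316217.
eps^2 = 0.04^2 = 0.0016.
C*ln(N)/eps^2 ≈ 4*11.316217/0.0016 ≈ 28290.5425.
m = ceil(28290.5425) = 28291.

28291


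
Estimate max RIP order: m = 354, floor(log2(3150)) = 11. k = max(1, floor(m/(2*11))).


floor(log2(3150)) = 11.
2*11 = 22.
m/(2*floor(log2(n))) = 354/22 ≈ 16.0909.
floor = 16.
k = max(1, 16) = 16.

16


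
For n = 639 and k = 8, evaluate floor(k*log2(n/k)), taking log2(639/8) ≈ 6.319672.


log2(n/k) = log2(639/8) ≈ 6.319672.
k*log2(n/k) ≈ 8*6.319672 = 50.557376.
floor(50.557376) = 50.

50


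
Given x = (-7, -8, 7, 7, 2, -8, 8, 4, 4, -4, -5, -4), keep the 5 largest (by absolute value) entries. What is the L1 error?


Sorted |x_i| descending: [8, 8, 8, 7, 7, 7, 5, 4, 4, 4, 4, 2]
Keep top 5: [8, 8, 8, 7, 7]
Tail entries: [7, 5, 4, 4, 4, 4, 2]
L1 error = sum of tail = 30.

30


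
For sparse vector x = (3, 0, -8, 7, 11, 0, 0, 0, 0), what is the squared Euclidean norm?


Non-zero entries: [(0, 3), (2, -8), (3, 7), (4, 11)]
Squares: [9, 64, 49, 121]
||x||_2^2 = sum = 243.

243


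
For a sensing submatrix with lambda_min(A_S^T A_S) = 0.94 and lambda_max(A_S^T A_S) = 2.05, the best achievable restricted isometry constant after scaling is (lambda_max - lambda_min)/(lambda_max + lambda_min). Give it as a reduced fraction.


lambda_max - lambda_min = 2.05 - 0.94 = 1.11.
lambda_max + lambda_min = 2.05 + 0.94 = 2.99.
delta = 1.11/2.99 = 111/299.

111/299


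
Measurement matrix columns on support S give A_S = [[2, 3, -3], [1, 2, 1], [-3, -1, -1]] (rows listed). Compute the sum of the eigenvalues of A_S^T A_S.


Sum of eigenvalues of A_S^T A_S = trace(A_S^T A_S) = sum of squared column norms of A_S.
A_S^T A_S diagonal: [14, 14, 11].
trace = 14 + 14 + 11 = 39.

39


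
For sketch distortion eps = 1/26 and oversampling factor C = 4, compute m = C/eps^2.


1/eps = 26.
(1/eps)^2 = 676.
m = 4*676 = 2704.

2704


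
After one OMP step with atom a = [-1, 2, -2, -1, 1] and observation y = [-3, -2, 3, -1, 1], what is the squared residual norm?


a^T a = 11.
a^T y = -5.
coeff = -5/11 = -5/11.
||r||^2 = 239/11.

239/11


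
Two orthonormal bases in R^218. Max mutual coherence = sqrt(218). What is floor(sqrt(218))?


14^2 = 196 <= 218 < 225 = 15^2, so 14 <= sqrt(218) < 15.
floor(sqrt(218)) = 14.

14


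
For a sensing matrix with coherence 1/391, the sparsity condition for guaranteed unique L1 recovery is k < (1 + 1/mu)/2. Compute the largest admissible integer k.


1/mu = 391.
1 + 1/mu = 392.
(1 + 1/mu)/2 = 196 is an integer and the inequality is strict, so k_max = 196 - 1 = 195.

195


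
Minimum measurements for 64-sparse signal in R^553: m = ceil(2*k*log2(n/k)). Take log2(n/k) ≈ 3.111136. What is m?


log2(n/k) = log2(553/64) ≈ 3.111136.
2*k*log2(n/k) ≈ 2*64*3.111136 = 398.225408.
m = ceil(398.225408) = 399.

399


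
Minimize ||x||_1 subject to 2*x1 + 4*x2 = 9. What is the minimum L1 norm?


Axis intercepts:
  x1 = 9/2, x2 = 0: L1 = 9/2
  x1 = 0, x2 = 9/4: L1 = 9/4
x* = (0, 9/4)
||x*||_1 = 9/4.

9/4


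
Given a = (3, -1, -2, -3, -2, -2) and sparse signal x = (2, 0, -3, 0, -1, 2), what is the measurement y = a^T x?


Non-zero terms: ['3*2', '-2*-3', '-2*-1', '-2*2']
Products: [6, 6, 2, -4]
y = sum = 10.

10


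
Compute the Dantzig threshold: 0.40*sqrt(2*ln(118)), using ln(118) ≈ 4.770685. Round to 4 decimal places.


ln(118) ≈ 4.770685.
2*ln(n) ≈ 9.54137.
sqrt(2*ln(n)) ≈ sqrt(9.54137) ≈ 3.088911.
threshold ≈ 0.40*3.088911 = 1.2355644 ≈ 1.2356.

1.2356


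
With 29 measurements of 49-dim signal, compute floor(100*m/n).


100*m/n = 100*29/49 ≈ 59.1837.
floor = 59.

59


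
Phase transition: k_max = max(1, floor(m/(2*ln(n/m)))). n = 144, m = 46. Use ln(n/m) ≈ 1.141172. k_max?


n/m = 144/46 = 72/23.
ln(n/m) ≈ 1.141172.
2*ln(n/m) ≈ 2.282344.
m/(2*ln(n/m)) ≈ 46/2.282344 ≈ 20.1547.
floor = 20.
k_max = max(1, 20) = 20.

20


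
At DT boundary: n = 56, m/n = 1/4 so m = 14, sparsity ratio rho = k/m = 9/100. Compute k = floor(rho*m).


m = 1/4*56 = 14.
rho = 9/100.
rho*m = 9/100*14 = 1.26.
k = floor(1.26) = 1.

1


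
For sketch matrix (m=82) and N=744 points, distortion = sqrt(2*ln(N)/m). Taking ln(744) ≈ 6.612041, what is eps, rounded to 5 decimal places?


ln(744) ≈ 6.612041.
2*ln(N)/m ≈ 2*6.612041/82 ≈ 0.16126929.
eps = sqrt(0.16126929) ≈ 0.4015835 ≈ 0.40158.

0.40158


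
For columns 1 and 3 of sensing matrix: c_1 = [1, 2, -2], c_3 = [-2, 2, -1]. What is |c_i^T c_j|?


Inner product: 1*-2 + 2*2 + -2*-1
Products: [-2, 4, 2]
Sum = 4.
|dot| = 4.

4


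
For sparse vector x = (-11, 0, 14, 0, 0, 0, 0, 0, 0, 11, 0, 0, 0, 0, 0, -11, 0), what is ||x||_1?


Non-zero entries: [(0, -11), (2, 14), (9, 11), (15, -11)]
Absolute values: [11, 14, 11, 11]
||x||_1 = sum = 47.

47


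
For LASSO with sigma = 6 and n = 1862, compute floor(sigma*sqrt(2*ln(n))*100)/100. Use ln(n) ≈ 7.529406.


ln(1862) ≈ 7.529406.
2*ln(n) ≈ 15.058812.
sqrt(2*ln(n)) ≈ sqrt(15.058812) ≈ 3.880569.
lambda ≈ 6*3.880569 = 23.283414.
floor(lambda*100)/100 = 23.28.

23.28


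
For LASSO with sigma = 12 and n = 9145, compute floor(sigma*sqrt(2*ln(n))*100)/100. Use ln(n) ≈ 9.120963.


ln(9145) ≈ 9.120963.
2*ln(n) ≈ 18.241926.
sqrt(2*ln(n)) ≈ sqrt(18.241926) ≈ 4.271057.
lambda ≈ 12*4.271057 = 51.252684.
floor(lambda*100)/100 = 51.25.

51.25


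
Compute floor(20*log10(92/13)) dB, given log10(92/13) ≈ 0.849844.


||x||/||e|| = 92/13.
log10(92/13) ≈ 0.849844.
20*log10(||x||/||e||) ≈ 20*0.849844 = 16.99688.
floor(16.99688) = 16.

16


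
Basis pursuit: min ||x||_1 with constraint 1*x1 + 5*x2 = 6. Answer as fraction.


Axis intercepts:
  x1 = 6, x2 = 0: L1 = 6
  x1 = 0, x2 = 6/5: L1 = 6/5
x* = (0, 6/5)
||x*||_1 = 6/5.

6/5


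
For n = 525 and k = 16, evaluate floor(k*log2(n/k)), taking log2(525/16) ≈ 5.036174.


log2(n/k) = log2(525/16) ≈ 5.036174.
k*log2(n/k) ≈ 16*5.036174 = 80.578784.
floor(80.578784) = 80.

80


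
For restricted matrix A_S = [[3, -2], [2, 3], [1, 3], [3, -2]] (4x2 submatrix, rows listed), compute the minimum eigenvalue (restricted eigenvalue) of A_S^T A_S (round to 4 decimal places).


A_S^T A_S = [[23, -3], [-3, 26]].
trace = 49.
det = 589.
disc = trace^2 - 4*det = 2401 - 4*589 = 45.
sqrt(45) ≈ 6.708204.
lam_min = (49 - sqrt(45))/2 ≈ (49 - 6.708204)/2 = 21.145898 ≈ 21.1459.

21.1459


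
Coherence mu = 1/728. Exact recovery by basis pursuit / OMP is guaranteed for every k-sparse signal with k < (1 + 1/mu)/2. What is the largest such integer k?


1/mu = 728.
1 + 1/mu = 729.
(1 + 1/mu)/2 = 364.5 is not an integer, so k_max = floor(364.5) = 364.

364


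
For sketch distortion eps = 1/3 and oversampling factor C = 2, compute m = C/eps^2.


1/eps = 3.
(1/eps)^2 = 9.
m = 2*9 = 18.

18


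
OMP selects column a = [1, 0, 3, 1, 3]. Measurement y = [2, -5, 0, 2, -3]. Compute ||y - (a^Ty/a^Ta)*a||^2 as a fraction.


a^T a = 20.
a^T y = -5.
coeff = -5/20 = -1/4.
||r||^2 = 163/4.

163/4


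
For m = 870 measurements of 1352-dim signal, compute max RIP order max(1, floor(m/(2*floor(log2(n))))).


floor(log2(1352)) = 10.
2*10 = 20.
m/(2*floor(log2(n))) = 870/20 ≈ 43.5.
floor = 43.
k = max(1, 43) = 43.

43


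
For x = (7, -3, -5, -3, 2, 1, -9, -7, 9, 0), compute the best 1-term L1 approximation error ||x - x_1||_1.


Sorted |x_i| descending: [9, 9, 7, 7, 5, 3, 3, 2, 1, 0]
Keep top 1: [9]
Tail entries: [9, 7, 7, 5, 3, 3, 2, 1, 0]
L1 error = sum of tail = 37.

37


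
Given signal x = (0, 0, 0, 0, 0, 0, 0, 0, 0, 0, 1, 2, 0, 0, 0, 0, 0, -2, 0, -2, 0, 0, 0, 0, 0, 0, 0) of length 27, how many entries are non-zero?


Non-zero positions: [10, 11, 17, 19].
Sparsity = 4.

4


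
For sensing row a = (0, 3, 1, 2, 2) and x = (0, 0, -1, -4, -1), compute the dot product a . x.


Non-zero terms: ['1*-1', '2*-4', '2*-1']
Products: [-1, -8, -2]
y = sum = -11.

-11


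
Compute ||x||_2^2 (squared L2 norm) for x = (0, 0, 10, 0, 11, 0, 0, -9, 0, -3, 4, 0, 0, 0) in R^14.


Non-zero entries: [(2, 10), (4, 11), (7, -9), (9, -3), (10, 4)]
Squares: [100, 121, 81, 9, 16]
||x||_2^2 = sum = 327.

327


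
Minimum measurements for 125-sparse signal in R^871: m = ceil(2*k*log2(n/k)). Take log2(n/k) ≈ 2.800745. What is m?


log2(n/k) = log2(871/125) ≈ 2.800745.
2*k*log2(n/k) ≈ 2*125*2.800745 = 700.18625.
m = ceil(700.18625) = 701.

701


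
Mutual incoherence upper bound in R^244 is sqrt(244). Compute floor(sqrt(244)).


15^2 = 225 <= 244 < 256 = 16^2, so 15 <= sqrt(244) < 16.
floor(sqrt(244)) = 15.

15


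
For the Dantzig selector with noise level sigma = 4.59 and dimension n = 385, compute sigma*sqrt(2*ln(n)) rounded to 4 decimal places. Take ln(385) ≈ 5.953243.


ln(385) ≈ 5.953243.
2*ln(n) ≈ 11.906486.
sqrt(2*ln(n)) ≈ sqrt(11.906486) ≈ 3.450578.
threshold ≈ 4.59*3.450578 = 15.83815302 ≈ 15.8382.

15.8382


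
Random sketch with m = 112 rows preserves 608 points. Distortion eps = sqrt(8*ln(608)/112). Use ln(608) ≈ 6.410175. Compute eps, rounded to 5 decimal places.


ln(608) ≈ 6.410175.
8*ln(N)/m ≈ 8*6.410175/112 ≈ 0.45786964.
eps = sqrt(0.45786964) ≈ 0.6766607 ≈ 0.67666.

0.67666


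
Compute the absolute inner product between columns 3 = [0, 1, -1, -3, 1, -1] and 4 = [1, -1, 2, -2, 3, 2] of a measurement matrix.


Inner product: 0*1 + 1*-1 + -1*2 + -3*-2 + 1*3 + -1*2
Products: [0, -1, -2, 6, 3, -2]
Sum = 4.
|dot| = 4.

4


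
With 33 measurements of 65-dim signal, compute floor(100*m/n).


100*m/n = 100*33/65 ≈ 50.7692.
floor = 50.

50


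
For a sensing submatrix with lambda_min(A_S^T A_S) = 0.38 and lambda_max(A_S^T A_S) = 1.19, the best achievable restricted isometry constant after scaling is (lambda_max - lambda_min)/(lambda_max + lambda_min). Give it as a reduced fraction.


lambda_max - lambda_min = 1.19 - 0.38 = 0.81.
lambda_max + lambda_min = 1.19 + 0.38 = 1.57.
delta = 0.81/1.57 = 81/157.

81/157


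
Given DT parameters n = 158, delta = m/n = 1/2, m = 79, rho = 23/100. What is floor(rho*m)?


m = 1/2*158 = 79.
rho = 23/100.
rho*m = 23/100*79 = 18.17.
k = floor(18.17) = 18.

18


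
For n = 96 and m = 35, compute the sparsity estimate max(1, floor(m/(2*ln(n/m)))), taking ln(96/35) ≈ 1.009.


n/m = 96/35.
ln(n/m) ≈ 1.009.
2*ln(n/m) ≈ 2.018.
m/(2*ln(n/m)) ≈ 35/2.018 ≈ 17.3439.
floor = 17.
k_max = max(1, 17) = 17.

17


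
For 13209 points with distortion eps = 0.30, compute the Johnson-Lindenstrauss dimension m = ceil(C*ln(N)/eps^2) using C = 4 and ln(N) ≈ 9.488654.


ln(13209) ≈ 9.488654.
eps^2 = 0.30^2 = 0.09.
C*ln(N)/eps^2 ≈ 4*9.488654/0.09 ≈ 421.718.
m = ceil(421.718) = 422.

422


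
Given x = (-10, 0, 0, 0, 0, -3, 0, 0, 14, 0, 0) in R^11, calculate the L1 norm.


Non-zero entries: [(0, -10), (5, -3), (8, 14)]
Absolute values: [10, 3, 14]
||x||_1 = sum = 27.

27


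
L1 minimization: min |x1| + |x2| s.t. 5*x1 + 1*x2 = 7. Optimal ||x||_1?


Axis intercepts:
  x1 = 7/5, x2 = 0: L1 = 7/5
  x1 = 0, x2 = 7: L1 = 7
x* = (7/5, 0)
||x*||_1 = 7/5.

7/5


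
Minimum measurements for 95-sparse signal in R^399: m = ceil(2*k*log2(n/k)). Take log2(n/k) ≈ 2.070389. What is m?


log2(n/k) = log2(399/95) ≈ 2.070389.
2*k*log2(n/k) ≈ 2*95*2.070389 = 393.37391.
m = ceil(393.37391) = 394.

394


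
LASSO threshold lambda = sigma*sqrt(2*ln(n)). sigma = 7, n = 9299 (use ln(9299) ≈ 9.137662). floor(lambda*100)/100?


ln(9299) ≈ 9.137662.
2*ln(n) ≈ 18.275324.
sqrt(2*ln(n)) ≈ sqrt(18.275324) ≈ 4.274965.
lambda ≈ 7*4.274965 = 29.924755.
floor(lambda*100)/100 = 29.92.

29.92


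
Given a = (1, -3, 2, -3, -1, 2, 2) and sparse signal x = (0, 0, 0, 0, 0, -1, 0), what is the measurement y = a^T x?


Non-zero terms: ['2*-1']
Products: [-2]
y = sum = -2.

-2


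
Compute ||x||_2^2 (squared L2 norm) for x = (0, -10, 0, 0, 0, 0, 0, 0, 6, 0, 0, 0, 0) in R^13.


Non-zero entries: [(1, -10), (8, 6)]
Squares: [100, 36]
||x||_2^2 = sum = 136.

136


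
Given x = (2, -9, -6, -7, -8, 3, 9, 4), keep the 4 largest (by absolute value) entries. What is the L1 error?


Sorted |x_i| descending: [9, 9, 8, 7, 6, 4, 3, 2]
Keep top 4: [9, 9, 8, 7]
Tail entries: [6, 4, 3, 2]
L1 error = sum of tail = 15.

15


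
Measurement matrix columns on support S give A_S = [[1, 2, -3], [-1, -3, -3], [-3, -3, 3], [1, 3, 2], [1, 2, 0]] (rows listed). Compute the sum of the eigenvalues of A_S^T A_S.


Sum of eigenvalues of A_S^T A_S = trace(A_S^T A_S) = sum of squared column norms of A_S.
A_S^T A_S diagonal: [13, 35, 31].
trace = 13 + 35 + 31 = 79.

79


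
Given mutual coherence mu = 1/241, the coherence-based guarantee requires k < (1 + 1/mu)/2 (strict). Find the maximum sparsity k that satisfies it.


1/mu = 241.
1 + 1/mu = 242.
(1 + 1/mu)/2 = 121 is an integer and the inequality is strict, so k_max = 121 - 1 = 120.

120


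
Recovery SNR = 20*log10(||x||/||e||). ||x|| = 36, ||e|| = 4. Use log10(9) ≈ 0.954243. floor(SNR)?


||x||/||e|| = 36/4 = 9.
log10(9) ≈ 0.954243.
20*log10(||x||/||e||) ≈ 20*0.954243 = 19.08486.
floor(19.08486) = 19.

19


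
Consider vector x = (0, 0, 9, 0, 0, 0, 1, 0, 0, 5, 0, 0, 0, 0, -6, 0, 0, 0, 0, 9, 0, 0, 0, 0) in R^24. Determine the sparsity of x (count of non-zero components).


Non-zero positions: [2, 6, 9, 14, 19].
Sparsity = 5.

5


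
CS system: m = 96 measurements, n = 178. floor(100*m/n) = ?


100*m/n = 100*96/178 ≈ 53.9326.
floor = 53.

53


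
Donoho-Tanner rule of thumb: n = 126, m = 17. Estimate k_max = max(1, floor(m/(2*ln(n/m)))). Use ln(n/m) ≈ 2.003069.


n/m = 126/17.
ln(n/m) ≈ 2.003069.
2*ln(n/m) ≈ 4.006138.
m/(2*ln(n/m)) ≈ 17/4.006138 ≈ 4.2435.
floor = 4.
k_max = max(1, 4) = 4.

4


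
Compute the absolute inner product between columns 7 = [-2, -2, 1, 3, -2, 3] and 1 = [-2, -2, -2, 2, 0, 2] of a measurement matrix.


Inner product: -2*-2 + -2*-2 + 1*-2 + 3*2 + -2*0 + 3*2
Products: [4, 4, -2, 6, 0, 6]
Sum = 18.
|dot| = 18.

18


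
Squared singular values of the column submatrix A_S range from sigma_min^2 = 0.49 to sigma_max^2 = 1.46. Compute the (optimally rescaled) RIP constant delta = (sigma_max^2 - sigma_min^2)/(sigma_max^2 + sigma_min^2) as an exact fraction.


lambda_max - lambda_min = 1.46 - 0.49 = 0.97.
lambda_max + lambda_min = 1.46 + 0.49 = 1.95.
delta = 0.97/1.95 = 97/195.

97/195


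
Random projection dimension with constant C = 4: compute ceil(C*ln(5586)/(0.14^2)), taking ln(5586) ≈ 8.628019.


ln(5586) ≈ 8.628019.
eps^2 = 0.14^2 = 0.0196.
C*ln(N)/eps^2 ≈ 4*8.628019/0.0196 ≈ 1760.8202.
m = ceil(1760.8202) = 1761.

1761


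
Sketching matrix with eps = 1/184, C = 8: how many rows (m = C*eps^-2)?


1/eps = 184.
(1/eps)^2 = 33856.
m = 8*33856 = 270848.

270848


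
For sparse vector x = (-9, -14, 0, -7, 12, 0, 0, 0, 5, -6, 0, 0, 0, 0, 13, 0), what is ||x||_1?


Non-zero entries: [(0, -9), (1, -14), (3, -7), (4, 12), (8, 5), (9, -6), (14, 13)]
Absolute values: [9, 14, 7, 12, 5, 6, 13]
||x||_1 = sum = 66.

66


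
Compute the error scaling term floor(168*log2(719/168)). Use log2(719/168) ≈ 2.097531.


log2(n/k) = log2(719/168) ≈ 2.097531.
k*log2(n/k) ≈ 168*2.097531 = 352.385208.
floor(352.385208) = 352.

352


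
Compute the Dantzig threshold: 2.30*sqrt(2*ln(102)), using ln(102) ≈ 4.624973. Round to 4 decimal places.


ln(102) ≈ 4.624973.
2*ln(n) ≈ 9.249946.
sqrt(2*ln(n)) ≈ sqrt(9.249946) ≈ 3.041372.
threshold ≈ 2.30*3.041372 = 6.9951556 ≈ 6.9952.

6.9952


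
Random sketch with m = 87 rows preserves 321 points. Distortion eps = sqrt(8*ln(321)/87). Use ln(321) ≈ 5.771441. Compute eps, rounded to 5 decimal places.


ln(321) ≈ 5.771441.
8*ln(N)/m ≈ 8*5.771441/87 ≈ 0.53070722.
eps = sqrt(0.53070722) ≈ 0.7284965 ≈ 0.72850.

0.72850


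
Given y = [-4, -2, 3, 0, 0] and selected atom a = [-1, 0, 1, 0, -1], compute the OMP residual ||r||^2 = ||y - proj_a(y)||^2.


a^T a = 3.
a^T y = 7.
coeff = 7/3 = 7/3.
||r||^2 = 38/3.

38/3


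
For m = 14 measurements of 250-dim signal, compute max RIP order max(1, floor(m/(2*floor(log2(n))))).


floor(log2(250)) = 7.
2*7 = 14.
m/(2*floor(log2(n))) = 14/14 ≈ 1.0.
floor = 1.
k = max(1, 1) = 1.

1


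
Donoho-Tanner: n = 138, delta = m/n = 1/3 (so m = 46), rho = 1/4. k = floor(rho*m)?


m = 1/3*138 = 46.
rho = 1/4.
rho*m = 1/4*46 = 11.5.
k = floor(11.5) = 11.

11


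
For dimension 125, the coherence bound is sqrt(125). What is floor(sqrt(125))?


11^2 = 121 <= 125 < 144 = 12^2, so 11 <= sqrt(125) < 12.
floor(sqrt(125)) = 11.

11


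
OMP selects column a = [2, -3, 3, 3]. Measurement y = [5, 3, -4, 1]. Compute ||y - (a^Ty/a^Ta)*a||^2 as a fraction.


a^T a = 31.
a^T y = -8.
coeff = -8/31 = -8/31.
||r||^2 = 1517/31.

1517/31


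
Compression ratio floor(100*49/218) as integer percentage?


100*m/n = 100*49/218 ≈ 22.4771.
floor = 22.

22


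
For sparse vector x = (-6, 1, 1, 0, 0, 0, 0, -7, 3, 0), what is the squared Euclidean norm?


Non-zero entries: [(0, -6), (1, 1), (2, 1), (7, -7), (8, 3)]
Squares: [36, 1, 1, 49, 9]
||x||_2^2 = sum = 96.

96


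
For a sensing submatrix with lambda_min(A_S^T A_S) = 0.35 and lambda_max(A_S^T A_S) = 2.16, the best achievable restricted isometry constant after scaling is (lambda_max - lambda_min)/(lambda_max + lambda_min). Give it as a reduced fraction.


lambda_max - lambda_min = 2.16 - 0.35 = 1.81.
lambda_max + lambda_min = 2.16 + 0.35 = 2.51.
delta = 1.81/2.51 = 181/251.

181/251


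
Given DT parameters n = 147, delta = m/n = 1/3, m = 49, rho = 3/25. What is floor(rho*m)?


m = 1/3*147 = 49.
rho = 3/25.
rho*m = 3/25*49 = 5.88.
k = floor(5.88) = 5.

5


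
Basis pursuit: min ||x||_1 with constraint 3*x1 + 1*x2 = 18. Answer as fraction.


Axis intercepts:
  x1 = 6, x2 = 0: L1 = 6
  x1 = 0, x2 = 18: L1 = 18
x* = (6, 0)
||x*||_1 = 6.

6


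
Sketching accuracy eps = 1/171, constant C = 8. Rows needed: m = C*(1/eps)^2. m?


1/eps = 171.
(1/eps)^2 = 29241.
m = 8*29241 = 233928.

233928


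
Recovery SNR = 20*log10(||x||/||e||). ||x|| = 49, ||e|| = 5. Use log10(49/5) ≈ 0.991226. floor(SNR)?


||x||/||e|| = 49/5.
log10(49/5) ≈ 0.991226.
20*log10(||x||/||e||) ≈ 20*0.991226 = 19.82452.
floor(19.82452) = 19.

19


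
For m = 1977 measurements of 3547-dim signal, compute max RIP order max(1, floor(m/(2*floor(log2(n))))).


floor(log2(3547)) = 11.
2*11 = 22.
m/(2*floor(log2(n))) = 1977/22 ≈ 89.8636.
floor = 89.
k = max(1, 89) = 89.

89


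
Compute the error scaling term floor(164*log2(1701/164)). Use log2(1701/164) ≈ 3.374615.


log2(n/k) = log2(1701/164) ≈ 3.374615.
k*log2(n/k) ≈ 164*3.374615 = 553.43686.
floor(553.43686) = 553.

553
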